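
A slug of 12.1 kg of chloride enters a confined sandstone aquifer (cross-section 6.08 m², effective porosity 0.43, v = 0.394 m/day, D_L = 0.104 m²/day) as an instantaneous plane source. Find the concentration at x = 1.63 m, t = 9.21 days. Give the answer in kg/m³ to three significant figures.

For an instantaneous plane source, C(x,t) = M/(n_e·A·√(4πDt)) · exp(−(x−vt)²/(4Dt)), with n_e·A the pore (flow) area.
Plume center vt = 0.394 × 9.21 = 3.62874 m, so the well at 1.63 m is 1.99874 m upgradient of the peak.
√(4πDt) = 3.469 m, giving peak height M/(n_e·A·√(4πDt)) = 12.1/(0.43 × 6.08 × 3.469) = 1.334 kg/m³.
(x−vt)²/(4Dt) = (-1.99874)²/(4 × 0.104 × 9.21) = 1.043; exp(−1.043) = 0.3524.
C = 1.334 × 0.3524 = 0.470 kg/m³.

0.470 kg/m³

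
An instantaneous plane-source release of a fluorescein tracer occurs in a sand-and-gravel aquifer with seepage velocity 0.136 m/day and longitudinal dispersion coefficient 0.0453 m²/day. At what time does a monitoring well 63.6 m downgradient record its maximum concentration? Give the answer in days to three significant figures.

For the 1D instantaneous-source solution, setting ∂C/∂t = 0 at fixed x gives v²t² + 2Dt − x² = 0, so t = (√(D² + v²x²) − D)/v².
√(D² + v²x²) = √(0.0453² + 0.136² × 63.6²) = 8.650; v² = 0.018496.
t = (8.650 − 0.0453)/0.018496 = 465 days (vs. the pure-advection estimate x/v = 468 d).

465 days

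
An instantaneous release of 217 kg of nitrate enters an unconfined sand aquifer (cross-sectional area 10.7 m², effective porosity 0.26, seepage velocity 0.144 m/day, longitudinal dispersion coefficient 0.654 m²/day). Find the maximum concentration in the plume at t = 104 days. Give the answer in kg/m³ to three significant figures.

The peak of an instantaneous 1D plume sits at x = vt; there the Gaussian factor is 1 and C_max = M/(n_e·A·√(4πDt)), where n_e·A is the pore area the mass is dissolved in.
√(4πDt) = √(4π × 0.654 × 104) = 29.24 m, so C_max = 217/(0.26 × 10.7 × 29.24) = 2.67 kg/m³.

2.67 kg/m³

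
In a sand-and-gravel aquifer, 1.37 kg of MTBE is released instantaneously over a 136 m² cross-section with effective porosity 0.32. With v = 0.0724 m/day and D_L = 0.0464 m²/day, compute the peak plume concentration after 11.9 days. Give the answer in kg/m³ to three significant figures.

0.0120 kg/m³

The peak of an instantaneous 1D plume sits at x = vt; there the Gaussian factor is 1 and C_max = M/(n_e·A·√(4πDt)), where n_e·A is the pore area the mass is dissolved in.
√(4πDt) = √(4π × 0.0464 × 11.9) = 2.634 m, so C_max = 1.37/(0.32 × 136 × 2.634) = 0.0120 kg/m³.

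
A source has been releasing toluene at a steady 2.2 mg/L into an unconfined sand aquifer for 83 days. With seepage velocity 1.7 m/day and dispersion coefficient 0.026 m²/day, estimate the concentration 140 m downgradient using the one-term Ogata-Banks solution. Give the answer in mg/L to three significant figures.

1.54 mg/L

For a continuous step input, C/C₀ ≈ ½·erfc((x−vt)/(2√(Dt))).
vt = 1.7 × 83 = 141.1 m and 2√(Dt) = 2√(0.026 × 83) = 2.938 m.
Argument (x−vt)/(2√(Dt)) = (140 − 141.1)/2.938 = -0.3744; ½·erfc(-0.3744) = 0.7018.
C = 2.2 × 0.7018 = 1.54 mg/L.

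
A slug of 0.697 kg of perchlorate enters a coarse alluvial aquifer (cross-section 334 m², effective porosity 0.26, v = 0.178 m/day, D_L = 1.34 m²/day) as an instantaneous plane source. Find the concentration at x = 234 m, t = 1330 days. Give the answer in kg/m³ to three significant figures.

5.36e-05 kg/m³

For an instantaneous plane source, C(x,t) = M/(n_e·A·√(4πDt)) · exp(−(x−vt)²/(4Dt)), with n_e·A the pore (flow) area.
Plume center vt = 0.178 × 1330 = 236.74 m, so the well at 234 m is 2.74 m upgradient of the peak.
√(4πDt) = 149.7 m, giving peak height M/(n_e·A·√(4πDt)) = 0.697/(0.26 × 334 × 149.7) = 5.362e-05 kg/m³.
(x−vt)²/(4Dt) = (-2.74)²/(4 × 1.34 × 1330) = 0.001053; exp(−0.001053) = 0.9989.
C = 5.362e-05 × 0.9989 = 5.36e-05 kg/m³.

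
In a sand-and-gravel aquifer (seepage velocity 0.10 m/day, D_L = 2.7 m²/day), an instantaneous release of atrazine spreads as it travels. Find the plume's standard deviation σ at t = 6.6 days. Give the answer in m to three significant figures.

Dispersive spreading gives a Gaussian with σ² = 2Dt; advection only shifts the center.
σ = √(2 × 2.7 × 6.6) = 5.97 m.

5.97 m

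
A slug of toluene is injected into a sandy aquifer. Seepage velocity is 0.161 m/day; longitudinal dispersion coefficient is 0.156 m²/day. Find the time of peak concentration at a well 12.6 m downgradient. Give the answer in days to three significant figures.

72.5 days

For the 1D instantaneous-source solution, setting ∂C/∂t = 0 at fixed x gives v²t² + 2Dt − x² = 0, so t = (√(D² + v²x²) − D)/v².
√(D² + v²x²) = √(0.156² + 0.161² × 12.6²) = 2.035; v² = 0.025921.
t = (2.035 − 0.156)/0.025921 = 72.5 days (vs. the pure-advection estimate x/v = 78.3 d).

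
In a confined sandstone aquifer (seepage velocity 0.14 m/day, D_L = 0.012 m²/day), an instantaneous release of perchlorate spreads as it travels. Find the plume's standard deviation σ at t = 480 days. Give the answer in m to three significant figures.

Dispersive spreading gives a Gaussian with σ² = 2Dt; advection only shifts the center.
σ = √(2 × 0.012 × 480) = 3.39 m.

3.39 m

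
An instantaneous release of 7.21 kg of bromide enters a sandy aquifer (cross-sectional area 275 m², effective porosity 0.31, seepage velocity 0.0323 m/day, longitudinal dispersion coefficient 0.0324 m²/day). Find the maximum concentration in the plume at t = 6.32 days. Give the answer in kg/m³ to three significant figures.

The peak of an instantaneous 1D plume sits at x = vt; there the Gaussian factor is 1 and C_max = M/(n_e·A·√(4πDt)), where n_e·A is the pore area the mass is dissolved in.
√(4πDt) = √(4π × 0.0324 × 6.32) = 1.604 m, so C_max = 7.21/(0.31 × 275 × 1.604) = 0.0527 kg/m³.

0.0527 kg/m³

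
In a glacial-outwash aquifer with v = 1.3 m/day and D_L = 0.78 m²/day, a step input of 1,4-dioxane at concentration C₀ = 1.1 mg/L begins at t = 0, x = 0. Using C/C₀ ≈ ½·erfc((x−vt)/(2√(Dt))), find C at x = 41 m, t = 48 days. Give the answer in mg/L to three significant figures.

For a continuous step input, C/C₀ ≈ ½·erfc((x−vt)/(2√(Dt))).
vt = 1.3 × 48 = 62.4 m and 2√(Dt) = 2√(0.78 × 48) = 12.24 m.
Argument (x−vt)/(2√(Dt)) = (41 − 62.4)/12.24 = -1.748; ½·erfc(-1.748) = 0.9933.
C = 1.1 × 0.9933 = 1.09 mg/L.

1.09 mg/L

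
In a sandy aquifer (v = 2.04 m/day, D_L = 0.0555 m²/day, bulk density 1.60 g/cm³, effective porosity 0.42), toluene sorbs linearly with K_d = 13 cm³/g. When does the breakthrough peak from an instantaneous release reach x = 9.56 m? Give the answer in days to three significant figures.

Retardation factor R = 1 + ρ_b·K_d/n = 1 + 1.60 × 13/0.42 = 50.52.
Sorption retards both mechanisms: v_R = v/R = 0.04038 m/day, D_R = D/R = 0.001099 m²/day.
Peak time from v_R²t² + 2D_R t − x² = 0: t = (√(D_R² + v_R²x²) − D_R)/v_R².
√(D_R² + v_R²x²) = √(0.001099² + 0.04038² × 9.56²) = 0.3860; v_R² = 0.001631.
t = (0.3860 − 0.001099)/0.001631 = 236 days.

236 days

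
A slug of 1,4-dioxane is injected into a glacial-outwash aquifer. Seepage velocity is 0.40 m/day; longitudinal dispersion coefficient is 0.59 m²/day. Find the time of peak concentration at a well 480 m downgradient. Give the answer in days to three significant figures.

1200 days

For the 1D instantaneous-source solution, setting ∂C/∂t = 0 at fixed x gives v²t² + 2Dt − x² = 0, so t = (√(D² + v²x²) − D)/v².
√(D² + v²x²) = √(0.59² + 0.40² × 480²) = 192.0; v² = 0.16.
t = (192.0 − 0.59)/0.16 = 1200 days (vs. the pure-advection estimate x/v = 1200 d).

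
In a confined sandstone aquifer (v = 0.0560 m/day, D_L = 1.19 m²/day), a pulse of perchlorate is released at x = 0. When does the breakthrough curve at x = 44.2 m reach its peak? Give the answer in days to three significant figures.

For the 1D instantaneous-source solution, setting ∂C/∂t = 0 at fixed x gives v²t² + 2Dt − x² = 0, so t = (√(D² + v²x²) − D)/v².
√(D² + v²x²) = √(1.19² + 0.0560² × 44.2²) = 2.746; v² = 0.003136.
t = (2.746 − 1.19)/0.003136 = 496 days (vs. the pure-advection estimate x/v = 789 d).

496 days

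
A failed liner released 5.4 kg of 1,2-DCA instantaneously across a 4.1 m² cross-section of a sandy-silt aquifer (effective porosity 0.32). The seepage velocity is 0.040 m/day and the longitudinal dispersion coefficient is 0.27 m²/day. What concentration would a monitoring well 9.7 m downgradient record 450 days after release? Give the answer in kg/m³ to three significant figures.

0.0914 kg/m³

For an instantaneous plane source, C(x,t) = M/(n_e·A·√(4πDt)) · exp(−(x−vt)²/(4Dt)), with n_e·A the pore (flow) area.
Plume center vt = 0.040 × 450 = 18 m, so the well at 9.7 m is 8.3 m upgradient of the peak.
√(4πDt) = 39.07 m, giving peak height M/(n_e·A·√(4πDt)) = 5.4/(0.32 × 4.1 × 39.07) = 0.1053 kg/m³.
(x−vt)²/(4Dt) = (-8.3)²/(4 × 0.27 × 450) = 0.1417; exp(−0.1417) = 0.8679.
C = 0.1053 × 0.8679 = 0.0914 kg/m³.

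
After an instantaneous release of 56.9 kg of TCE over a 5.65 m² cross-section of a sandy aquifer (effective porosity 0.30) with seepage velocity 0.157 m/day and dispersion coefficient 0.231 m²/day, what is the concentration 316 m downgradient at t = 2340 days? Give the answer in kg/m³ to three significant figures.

0.120 kg/m³

For an instantaneous plane source, C(x,t) = M/(n_e·A·√(4πDt)) · exp(−(x−vt)²/(4Dt)), with n_e·A the pore (flow) area.
Plume center vt = 0.157 × 2340 = 367.38 m, so the well at 316 m is 51.38 m upgradient of the peak.
√(4πDt) = 82.42 m, giving peak height M/(n_e·A·√(4πDt)) = 56.9/(0.30 × 5.65 × 82.42) = 0.4073 kg/m³.
(x−vt)²/(4Dt) = (-51.38)²/(4 × 0.231 × 2340) = 1.221; exp(−1.221) = 0.2949.
C = 0.4073 × 0.2949 = 0.120 kg/m³.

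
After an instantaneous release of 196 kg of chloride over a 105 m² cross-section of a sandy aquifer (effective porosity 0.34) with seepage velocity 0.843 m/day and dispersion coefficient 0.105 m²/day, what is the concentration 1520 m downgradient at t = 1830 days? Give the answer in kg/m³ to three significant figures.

0.0572 kg/m³

For an instantaneous plane source, C(x,t) = M/(n_e·A·√(4πDt)) · exp(−(x−vt)²/(4Dt)), with n_e·A the pore (flow) area.
Plume center vt = 0.843 × 1830 = 1542.69 m, so the well at 1520 m is 22.69 m upgradient of the peak.
√(4πDt) = 49.14 m, giving peak height M/(n_e·A·√(4πDt)) = 196/(0.34 × 105 × 49.14) = 0.1117 kg/m³.
(x−vt)²/(4Dt) = (-22.69)²/(4 × 0.105 × 1830) = 0.6698; exp(−0.6698) = 0.5118.
C = 0.1117 × 0.5118 = 0.0572 kg/m³.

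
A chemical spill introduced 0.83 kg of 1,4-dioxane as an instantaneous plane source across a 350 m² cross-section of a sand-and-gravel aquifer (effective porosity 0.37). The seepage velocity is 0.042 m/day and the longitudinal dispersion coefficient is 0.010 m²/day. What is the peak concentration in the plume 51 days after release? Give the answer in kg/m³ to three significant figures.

The peak of an instantaneous 1D plume sits at x = vt; there the Gaussian factor is 1 and C_max = M/(n_e·A·√(4πDt)), where n_e·A is the pore area the mass is dissolved in.
√(4πDt) = √(4π × 0.010 × 51) = 2.532 m, so C_max = 0.83/(0.37 × 350 × 2.532) = 0.00253 kg/m³.

0.00253 kg/m³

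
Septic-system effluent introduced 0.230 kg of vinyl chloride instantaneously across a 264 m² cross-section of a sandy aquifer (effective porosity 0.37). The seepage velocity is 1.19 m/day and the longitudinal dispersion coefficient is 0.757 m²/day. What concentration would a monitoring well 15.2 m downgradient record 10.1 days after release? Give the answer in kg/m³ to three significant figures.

For an instantaneous plane source, C(x,t) = M/(n_e·A·√(4πDt)) · exp(−(x−vt)²/(4Dt)), with n_e·A the pore (flow) area.
Plume center vt = 1.19 × 10.1 = 12.019 m, so the well at 15.2 m is 3.181 m downgradient of the peak.
√(4πDt) = 9.802 m, giving peak height M/(n_e·A·√(4πDt)) = 0.230/(0.37 × 264 × 9.802) = 0.0002402 kg/m³.
(x−vt)²/(4Dt) = (3.181)²/(4 × 0.757 × 10.1) = 0.3309; exp(−0.3309) = 0.7183.
C = 0.0002402 × 0.7183 = 0.000173 kg/m³.

0.000173 kg/m³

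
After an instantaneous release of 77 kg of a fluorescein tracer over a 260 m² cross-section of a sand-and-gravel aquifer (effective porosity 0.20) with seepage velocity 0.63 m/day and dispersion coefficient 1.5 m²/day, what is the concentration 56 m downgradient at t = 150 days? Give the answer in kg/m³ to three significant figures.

0.00536 kg/m³

For an instantaneous plane source, C(x,t) = M/(n_e·A·√(4πDt)) · exp(−(x−vt)²/(4Dt)), with n_e·A the pore (flow) area.
Plume center vt = 0.63 × 150 = 94.5 m, so the well at 56 m is 38.5 m upgradient of the peak.
√(4πDt) = 53.17 m, giving peak height M/(n_e·A·√(4πDt)) = 77/(0.20 × 260 × 53.17) = 0.02785 kg/m³.
(x−vt)²/(4Dt) = (-38.5)²/(4 × 1.5 × 150) = 1.647; exp(−1.647) = 0.1926.
C = 0.02785 × 0.1926 = 0.00536 kg/m³.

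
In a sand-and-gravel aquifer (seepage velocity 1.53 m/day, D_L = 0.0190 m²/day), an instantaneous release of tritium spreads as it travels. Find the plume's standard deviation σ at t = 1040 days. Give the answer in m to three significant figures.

Dispersive spreading gives a Gaussian with σ² = 2Dt; advection only shifts the center.
σ = √(2 × 0.0190 × 1040) = 6.29 m.

6.29 m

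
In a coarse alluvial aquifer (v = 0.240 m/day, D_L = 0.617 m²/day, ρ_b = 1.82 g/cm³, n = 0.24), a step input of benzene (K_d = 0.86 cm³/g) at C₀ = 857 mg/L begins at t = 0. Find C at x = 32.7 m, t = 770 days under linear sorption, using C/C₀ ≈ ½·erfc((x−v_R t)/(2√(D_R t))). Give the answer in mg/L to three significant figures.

Retardation factor R = 1 + ρ_b·K_d/n = 1 + 1.82 × 0.86/0.24 = 7.522.
Sorption retards both mechanisms: v_R = v/R = 0.03191 m/day, D_R = D/R = 0.08203 m²/day.
v_R·t = 0.03191 × 770 = 24.5707 m; 2√(D_R t) = 15.90 m; argument = (32.7 − 24.5707)/15.90 = 0.5113.
C = C₀ × ½·erfc(0.5113) = 857 × 0.2348 = 201 mg/L.

201 mg/L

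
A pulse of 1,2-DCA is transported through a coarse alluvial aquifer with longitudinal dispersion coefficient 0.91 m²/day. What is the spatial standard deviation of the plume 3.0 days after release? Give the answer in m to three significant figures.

Dispersive spreading gives a Gaussian with σ² = 2Dt; advection only shifts the center.
σ = √(2 × 0.91 × 3.0) = 2.34 m.

2.34 m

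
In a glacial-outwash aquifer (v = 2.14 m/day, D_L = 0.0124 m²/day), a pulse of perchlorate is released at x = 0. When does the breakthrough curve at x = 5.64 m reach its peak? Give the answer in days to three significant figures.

For the 1D instantaneous-source solution, setting ∂C/∂t = 0 at fixed x gives v²t² + 2Dt − x² = 0, so t = (√(D² + v²x²) − D)/v².
√(D² + v²x²) = √(0.0124² + 2.14² × 5.64²) = 12.07; v² = 4.5796.
t = (12.07 − 0.0124)/4.5796 = 2.63 days (vs. the pure-advection estimate x/v = 2.64 d).

2.63 days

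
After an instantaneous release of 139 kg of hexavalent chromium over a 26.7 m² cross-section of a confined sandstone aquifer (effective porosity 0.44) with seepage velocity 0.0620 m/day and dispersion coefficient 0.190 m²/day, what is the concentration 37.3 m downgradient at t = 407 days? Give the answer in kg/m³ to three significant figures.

0.237 kg/m³

For an instantaneous plane source, C(x,t) = M/(n_e·A·√(4πDt)) · exp(−(x−vt)²/(4Dt)), with n_e·A the pore (flow) area.
Plume center vt = 0.0620 × 407 = 25.234 m, so the well at 37.3 m is 12.066 m downgradient of the peak.
√(4πDt) = 31.17 m, giving peak height M/(n_e·A·√(4πDt)) = 139/(0.44 × 26.7 × 31.17) = 0.3796 kg/m³.
(x−vt)²/(4Dt) = (12.066)²/(4 × 0.190 × 407) = 0.4707; exp(−0.4707) = 0.6246.
C = 0.3796 × 0.6246 = 0.237 kg/m³.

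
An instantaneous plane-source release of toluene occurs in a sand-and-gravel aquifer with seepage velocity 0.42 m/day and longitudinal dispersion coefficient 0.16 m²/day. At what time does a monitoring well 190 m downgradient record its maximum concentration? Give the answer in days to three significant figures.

For the 1D instantaneous-source solution, setting ∂C/∂t = 0 at fixed x gives v²t² + 2Dt − x² = 0, so t = (√(D² + v²x²) − D)/v².
√(D² + v²x²) = √(0.16² + 0.42² × 190²) = 79.80; v² = 0.1764.
t = (79.80 − 0.16)/0.1764 = 451 days (vs. the pure-advection estimate x/v = 452 d).

451 days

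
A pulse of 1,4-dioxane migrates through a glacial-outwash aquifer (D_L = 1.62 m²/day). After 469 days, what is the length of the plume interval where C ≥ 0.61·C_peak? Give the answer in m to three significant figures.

The plume is Gaussian with σ = √(2Dt) = √(2 × 1.62 × 469) = 38.98 m.
C/C_peak = exp(−Δx²/(2σ²)) = 0.61 ⇒ Δx = σ·√(−2 ln 0.61) = 38.98 × 0.9943 = 38.76 m.
Width = 2Δx = 77.5 m.

77.5 m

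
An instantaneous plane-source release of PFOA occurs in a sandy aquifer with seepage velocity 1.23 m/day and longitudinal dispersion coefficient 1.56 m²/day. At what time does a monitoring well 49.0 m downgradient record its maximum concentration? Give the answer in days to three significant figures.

For the 1D instantaneous-source solution, setting ∂C/∂t = 0 at fixed x gives v²t² + 2Dt − x² = 0, so t = (√(D² + v²x²) − D)/v².
√(D² + v²x²) = √(1.56² + 1.23² × 49.0²) = 60.29; v² = 1.5129.
t = (60.29 − 1.56)/1.5129 = 38.8 days (vs. the pure-advection estimate x/v = 39.8 d).

38.8 days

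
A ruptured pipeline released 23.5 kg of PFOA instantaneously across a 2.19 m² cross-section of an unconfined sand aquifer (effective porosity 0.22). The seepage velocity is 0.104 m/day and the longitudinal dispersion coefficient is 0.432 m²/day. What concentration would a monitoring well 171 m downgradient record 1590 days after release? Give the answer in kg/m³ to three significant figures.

0.519 kg/m³

For an instantaneous plane source, C(x,t) = M/(n_e·A·√(4πDt)) · exp(−(x−vt)²/(4Dt)), with n_e·A the pore (flow) area.
Plume center vt = 0.104 × 1590 = 165.36 m, so the well at 171 m is 5.64 m downgradient of the peak.
√(4πDt) = 92.91 m, giving peak height M/(n_e·A·√(4πDt)) = 23.5/(0.22 × 2.19 × 92.91) = 0.5250 kg/m³.
(x−vt)²/(4Dt) = (5.64)²/(4 × 0.432 × 1590) = 0.01158; exp(−0.01158) = 0.9885.
C = 0.5250 × 0.9885 = 0.519 kg/m³.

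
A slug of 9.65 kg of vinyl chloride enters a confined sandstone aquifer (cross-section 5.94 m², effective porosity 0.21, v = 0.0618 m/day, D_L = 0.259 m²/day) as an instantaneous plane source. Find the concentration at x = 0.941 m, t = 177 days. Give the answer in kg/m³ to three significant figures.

0.187 kg/m³

For an instantaneous plane source, C(x,t) = M/(n_e·A·√(4πDt)) · exp(−(x−vt)²/(4Dt)), with n_e·A the pore (flow) area.
Plume center vt = 0.0618 × 177 = 10.9386 m, so the well at 0.941 m is 9.9976 m upgradient of the peak.
√(4πDt) = 24.00 m, giving peak height M/(n_e·A·√(4πDt)) = 9.65/(0.21 × 5.94 × 24.00) = 0.3223 kg/m³.
(x−vt)²/(4Dt) = (-9.9976)²/(4 × 0.259 × 177) = 0.5451; exp(−0.5451) = 0.5798.
C = 0.3223 × 0.5798 = 0.187 kg/m³.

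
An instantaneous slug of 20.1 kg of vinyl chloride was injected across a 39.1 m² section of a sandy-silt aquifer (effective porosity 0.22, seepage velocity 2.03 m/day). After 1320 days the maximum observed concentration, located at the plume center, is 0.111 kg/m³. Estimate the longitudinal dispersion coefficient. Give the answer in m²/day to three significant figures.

At the plume center C_max = M/(n_e·A·√(4πDt)), so D = M²/(4πt·(n_e·A·C_max)²).
n_e·A·C_max = 0.22 × 39.1 × 0.111 = 0.9548 kg/m.
D = 20.1²/(4π × 1320 × 0.9548²) = 0.0267 m²/day.

0.0267 m²/day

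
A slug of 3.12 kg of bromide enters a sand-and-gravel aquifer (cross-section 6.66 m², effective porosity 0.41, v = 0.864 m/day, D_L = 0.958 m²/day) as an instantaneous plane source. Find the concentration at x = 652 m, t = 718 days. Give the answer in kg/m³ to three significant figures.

For an instantaneous plane source, C(x,t) = M/(n_e·A·√(4πDt)) · exp(−(x−vt)²/(4Dt)), with n_e·A the pore (flow) area.
Plume center vt = 0.864 × 718 = 620.352 m, so the well at 652 m is 31.648 m downgradient of the peak.
√(4πDt) = 92.97 m, giving peak height M/(n_e·A·√(4πDt)) = 3.12/(0.41 × 6.66 × 92.97) = 0.01229 kg/m³.
(x−vt)²/(4Dt) = (31.648)²/(4 × 0.958 × 718) = 0.3640; exp(−0.3640) = 0.6949.
C = 0.01229 × 0.6949 = 0.00854 kg/m³.

0.00854 kg/m³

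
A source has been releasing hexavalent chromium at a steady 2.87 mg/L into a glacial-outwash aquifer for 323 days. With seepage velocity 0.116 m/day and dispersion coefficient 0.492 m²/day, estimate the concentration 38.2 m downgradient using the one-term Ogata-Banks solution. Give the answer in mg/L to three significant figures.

For a continuous step input, C/C₀ ≈ ½·erfc((x−vt)/(2√(Dt))).
vt = 0.116 × 323 = 37.468 m and 2√(Dt) = 2√(0.492 × 323) = 25.21 m.
Argument (x−vt)/(2√(Dt)) = (38.2 − 37.468)/25.21 = 0.02904; ½·erfc(0.02904) = 0.4836.
C = 2.87 × 0.4836 = 1.39 mg/L.

1.39 mg/L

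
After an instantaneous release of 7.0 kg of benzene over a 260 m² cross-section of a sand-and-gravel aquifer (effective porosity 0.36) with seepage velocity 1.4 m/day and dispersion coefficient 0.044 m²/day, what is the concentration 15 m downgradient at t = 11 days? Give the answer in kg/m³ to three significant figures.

For an instantaneous plane source, C(x,t) = M/(n_e·A·√(4πDt)) · exp(−(x−vt)²/(4Dt)), with n_e·A the pore (flow) area.
Plume center vt = 1.4 × 11 = 15.4 m, so the well at 15 m is 0.4 m upgradient of the peak.
√(4πDt) = 2.466 m, giving peak height M/(n_e·A·√(4πDt)) = 7.0/(0.36 × 260 × 2.466) = 0.03033 kg/m³.
(x−vt)²/(4Dt) = (-0.4)²/(4 × 0.044 × 11) = 0.08264; exp(−0.08264) = 0.9207.
C = 0.03033 × 0.9207 = 0.0279 kg/m³.

0.0279 kg/m³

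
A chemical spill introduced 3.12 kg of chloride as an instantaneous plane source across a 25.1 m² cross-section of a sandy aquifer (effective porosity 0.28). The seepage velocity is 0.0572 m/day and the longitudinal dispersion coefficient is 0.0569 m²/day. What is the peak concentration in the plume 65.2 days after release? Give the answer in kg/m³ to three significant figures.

The peak of an instantaneous 1D plume sits at x = vt; there the Gaussian factor is 1 and C_max = M/(n_e·A·√(4πDt)), where n_e·A is the pore area the mass is dissolved in.
√(4πDt) = √(4π × 0.0569 × 65.2) = 6.828 m, so C_max = 3.12/(0.28 × 25.1 × 6.828) = 0.0650 kg/m³.

0.0650 kg/m³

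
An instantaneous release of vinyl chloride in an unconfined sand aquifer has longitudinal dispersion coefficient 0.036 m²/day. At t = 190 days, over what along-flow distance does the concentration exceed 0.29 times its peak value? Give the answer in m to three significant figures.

11.6 m

The plume is Gaussian with σ = √(2Dt) = √(2 × 0.036 × 190) = 3.699 m.
C/C_peak = exp(−Δx²/(2σ²)) = 0.29 ⇒ Δx = σ·√(−2 ln 0.29) = 3.699 × 1.573 = 5.819 m.
Width = 2Δx = 11.6 m.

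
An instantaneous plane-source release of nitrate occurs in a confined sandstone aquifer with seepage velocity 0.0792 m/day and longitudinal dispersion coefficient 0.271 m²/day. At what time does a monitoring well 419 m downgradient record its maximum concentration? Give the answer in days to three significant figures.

For the 1D instantaneous-source solution, setting ∂C/∂t = 0 at fixed x gives v²t² + 2Dt − x² = 0, so t = (√(D² + v²x²) − D)/v².
√(D² + v²x²) = √(0.271² + 0.0792² × 419²) = 33.19; v² = 0.00627264.
t = (33.19 − 0.271)/0.00627264 = 5250 days (vs. the pure-advection estimate x/v = 5290 d).

5250 days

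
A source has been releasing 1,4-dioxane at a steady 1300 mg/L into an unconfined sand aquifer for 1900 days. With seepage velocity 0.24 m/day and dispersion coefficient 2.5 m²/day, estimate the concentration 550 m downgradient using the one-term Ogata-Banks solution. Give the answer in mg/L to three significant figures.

218 mg/L

For a continuous step input, C/C₀ ≈ ½·erfc((x−vt)/(2√(Dt))).
vt = 0.24 × 1900 = 456 m and 2√(Dt) = 2√(2.5 × 1900) = 137.8 m.
Argument (x−vt)/(2√(Dt)) = (550 − 456)/137.8 = 0.6821; ½·erfc(0.6821) = 0.1674.
C = 1300 × 0.1674 = 218 mg/L.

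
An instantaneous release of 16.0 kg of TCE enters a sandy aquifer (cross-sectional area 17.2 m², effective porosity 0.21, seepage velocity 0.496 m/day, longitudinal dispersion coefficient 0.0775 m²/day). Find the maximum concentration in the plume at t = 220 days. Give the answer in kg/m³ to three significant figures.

0.303 kg/m³

The peak of an instantaneous 1D plume sits at x = vt; there the Gaussian factor is 1 and C_max = M/(n_e·A·√(4πDt)), where n_e·A is the pore area the mass is dissolved in.
√(4πDt) = √(4π × 0.0775 × 220) = 14.64 m, so C_max = 16.0/(0.21 × 17.2 × 14.64) = 0.303 kg/m³.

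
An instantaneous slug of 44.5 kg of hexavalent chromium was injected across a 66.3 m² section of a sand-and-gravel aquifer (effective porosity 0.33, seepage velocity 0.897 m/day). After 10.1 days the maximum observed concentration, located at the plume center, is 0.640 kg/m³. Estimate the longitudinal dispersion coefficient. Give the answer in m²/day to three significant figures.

At the plume center C_max = M/(n_e·A·√(4πDt)), so D = M²/(4πt·(n_e·A·C_max)²).
n_e·A·C_max = 0.33 × 66.3 × 0.640 = 14.00 kg/m.
D = 44.5²/(4π × 10.1 × 14.00²) = 0.0796 m²/day.

0.0796 m²/day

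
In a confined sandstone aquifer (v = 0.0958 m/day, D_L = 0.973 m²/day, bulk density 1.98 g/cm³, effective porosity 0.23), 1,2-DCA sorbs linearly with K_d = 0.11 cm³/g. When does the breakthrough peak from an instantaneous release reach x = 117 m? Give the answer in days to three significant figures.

Retardation factor R = 1 + ρ_b·K_d/n = 1 + 1.98 × 0.11/0.23 = 1.947.
Sorption retards both mechanisms: v_R = v/R = 0.04920 m/day, D_R = D/R = 0.4997 m²/day.
Peak time from v_R²t² + 2D_R t − x² = 0: t = (√(D_R² + v_R²x²) − D_R)/v_R².
√(D_R² + v_R²x²) = √(0.4997² + 0.04920² × 117²) = 5.778; v_R² = 0.002421.
t = (5.778 − 0.4997)/0.002421 = 2180 days.

2180 days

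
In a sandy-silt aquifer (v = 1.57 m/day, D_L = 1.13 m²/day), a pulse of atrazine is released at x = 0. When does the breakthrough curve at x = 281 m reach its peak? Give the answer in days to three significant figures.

179 days

For the 1D instantaneous-source solution, setting ∂C/∂t = 0 at fixed x gives v²t² + 2Dt − x² = 0, so t = (√(D² + v²x²) − D)/v².
√(D² + v²x²) = √(1.13² + 1.57² × 281²) = 441.2; v² = 2.4649.
t = (441.2 − 1.13)/2.4649 = 179 days (vs. the pure-advection estimate x/v = 179 d).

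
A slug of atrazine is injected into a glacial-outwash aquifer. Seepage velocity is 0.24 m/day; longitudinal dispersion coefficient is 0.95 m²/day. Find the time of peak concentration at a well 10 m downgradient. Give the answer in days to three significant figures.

For the 1D instantaneous-source solution, setting ∂C/∂t = 0 at fixed x gives v²t² + 2Dt − x² = 0, so t = (√(D² + v²x²) − D)/v².
√(D² + v²x²) = √(0.95² + 0.24² × 10²) = 2.581; v² = 0.0576.
t = (2.581 − 0.95)/0.0576 = 28.3 days (vs. the pure-advection estimate x/v = 41.7 d).

28.3 days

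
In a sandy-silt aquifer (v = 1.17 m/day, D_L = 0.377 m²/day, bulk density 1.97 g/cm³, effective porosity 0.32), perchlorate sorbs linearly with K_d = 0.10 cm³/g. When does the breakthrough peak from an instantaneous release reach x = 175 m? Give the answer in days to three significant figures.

241 days

Retardation factor R = 1 + ρ_b·K_d/n = 1 + 1.97 × 0.10/0.32 = 1.616.
Sorption retards both mechanisms: v_R = v/R = 0.7240 m/day, D_R = D/R = 0.2333 m²/day.
Peak time from v_R²t² + 2D_R t − x² = 0: t = (√(D_R² + v_R²x²) − D_R)/v_R².
√(D_R² + v_R²x²) = √(0.2333² + 0.7240² × 175²) = 126.7; v_R² = 0.5242.
t = (126.7 − 0.2333)/0.5242 = 241 days.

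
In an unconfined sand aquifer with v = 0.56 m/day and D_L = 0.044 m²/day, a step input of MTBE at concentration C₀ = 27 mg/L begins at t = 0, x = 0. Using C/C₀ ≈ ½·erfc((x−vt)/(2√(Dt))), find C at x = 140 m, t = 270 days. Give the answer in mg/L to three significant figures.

26.7 mg/L

For a continuous step input, C/C₀ ≈ ½·erfc((x−vt)/(2√(Dt))).
vt = 0.56 × 270 = 151.2 m and 2√(Dt) = 2√(0.044 × 270) = 6.893 m.
Argument (x−vt)/(2√(Dt)) = (140 − 151.2)/6.893 = -1.625; ½·erfc(-1.625) = 0.9892.
C = 27 × 0.9892 = 26.7 mg/L.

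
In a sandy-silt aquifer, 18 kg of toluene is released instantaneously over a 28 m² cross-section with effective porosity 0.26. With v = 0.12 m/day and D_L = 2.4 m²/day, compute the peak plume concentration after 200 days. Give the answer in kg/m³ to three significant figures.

The peak of an instantaneous 1D plume sits at x = vt; there the Gaussian factor is 1 and C_max = M/(n_e·A·√(4πDt)), where n_e·A is the pore area the mass is dissolved in.
√(4πDt) = √(4π × 2.4 × 200) = 77.67 m, so C_max = 18/(0.26 × 28 × 77.67) = 0.0318 kg/m³.

0.0318 kg/m³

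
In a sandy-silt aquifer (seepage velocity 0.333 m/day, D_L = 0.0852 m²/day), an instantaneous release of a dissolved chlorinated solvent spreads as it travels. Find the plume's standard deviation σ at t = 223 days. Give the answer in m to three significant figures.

6.16 m

Dispersive spreading gives a Gaussian with σ² = 2Dt; advection only shifts the center.
σ = √(2 × 0.0852 × 223) = 6.16 m.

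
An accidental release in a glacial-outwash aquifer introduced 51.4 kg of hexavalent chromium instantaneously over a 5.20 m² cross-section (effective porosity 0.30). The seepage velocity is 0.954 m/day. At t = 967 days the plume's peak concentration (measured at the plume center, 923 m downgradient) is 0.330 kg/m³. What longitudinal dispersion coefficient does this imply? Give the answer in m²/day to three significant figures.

0.820 m²/day

At the plume center C_max = M/(n_e·A·√(4πDt)), so D = M²/(4πt·(n_e·A·C_max)²).
n_e·A·C_max = 0.30 × 5.20 × 0.330 = 0.5148 kg/m.
D = 51.4²/(4π × 967 × 0.5148²) = 0.820 m²/day.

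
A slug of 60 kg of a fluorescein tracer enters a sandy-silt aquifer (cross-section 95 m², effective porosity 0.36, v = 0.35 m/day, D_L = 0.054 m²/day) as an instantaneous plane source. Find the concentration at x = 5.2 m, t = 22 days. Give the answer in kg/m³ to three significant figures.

For an instantaneous plane source, C(x,t) = M/(n_e·A·√(4πDt)) · exp(−(x−vt)²/(4Dt)), with n_e·A the pore (flow) area.
Plume center vt = 0.35 × 22 = 7.7 m, so the well at 5.2 m is 2.5 m upgradient of the peak.
√(4πDt) = 3.864 m, giving peak height M/(n_e·A·√(4πDt)) = 60/(0.36 × 95 × 3.864) = 0.4540 kg/m³.
(x−vt)²/(4Dt) = (-2.5)²/(4 × 0.054 × 22) = 1.315; exp(−1.315) = 0.2685.
C = 0.4540 × 0.2685 = 0.122 kg/m³.

0.122 kg/m³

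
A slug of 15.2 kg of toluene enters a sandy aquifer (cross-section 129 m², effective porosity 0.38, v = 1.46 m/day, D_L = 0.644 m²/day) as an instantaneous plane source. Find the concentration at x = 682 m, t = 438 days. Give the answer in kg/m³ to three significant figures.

For an instantaneous plane source, C(x,t) = M/(n_e·A·√(4πDt)) · exp(−(x−vt)²/(4Dt)), with n_e·A the pore (flow) area.
Plume center vt = 1.46 × 438 = 639.48 m, so the well at 682 m is 42.52 m downgradient of the peak.
√(4πDt) = 59.54 m, giving peak height M/(n_e·A·√(4πDt)) = 15.2/(0.38 × 129 × 59.54) = 0.005208 kg/m³.
(x−vt)²/(4Dt) = (42.52)²/(4 × 0.644 × 438) = 1.602; exp(−1.602) = 0.2015.
C = 0.005208 × 0.2015 = 0.00105 kg/m³.

0.00105 kg/m³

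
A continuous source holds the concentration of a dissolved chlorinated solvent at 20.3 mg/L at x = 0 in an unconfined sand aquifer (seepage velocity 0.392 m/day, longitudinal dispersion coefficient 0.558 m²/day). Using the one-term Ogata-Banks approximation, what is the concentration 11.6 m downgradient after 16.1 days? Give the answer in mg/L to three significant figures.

For a continuous step input, C/C₀ ≈ ½·erfc((x−vt)/(2√(Dt))).
vt = 0.392 × 16.1 = 6.3112 m and 2√(Dt) = 2√(0.558 × 16.1) = 5.995 m.
Argument (x−vt)/(2√(Dt)) = (11.6 − 6.3112)/5.995 = 0.8822; ½·erfc(0.8822) = 0.1061.
C = 20.3 × 0.1061 = 2.15 mg/L.

2.15 mg/L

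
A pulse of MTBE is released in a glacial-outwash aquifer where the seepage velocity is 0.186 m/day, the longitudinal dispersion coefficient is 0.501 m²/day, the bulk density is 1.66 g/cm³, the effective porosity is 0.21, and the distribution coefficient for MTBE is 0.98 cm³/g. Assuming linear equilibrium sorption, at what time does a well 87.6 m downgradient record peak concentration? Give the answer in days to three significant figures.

Retardation factor R = 1 + ρ_b·K_d/n = 1 + 1.66 × 0.98/0.21 = 8.747.
Sorption retards both mechanisms: v_R = v/R = 0.02126 m/day, D_R = D/R = 0.05728 m²/day.
Peak time from v_R²t² + 2D_R t − x² = 0: t = (√(D_R² + v_R²x²) − D_R)/v_R².
√(D_R² + v_R²x²) = √(0.05728² + 0.02126² × 87.6²) = 1.863; v_R² = 0.0004520.
t = (1.863 − 0.05728)/0.0004520 = 3990 days.

3990 days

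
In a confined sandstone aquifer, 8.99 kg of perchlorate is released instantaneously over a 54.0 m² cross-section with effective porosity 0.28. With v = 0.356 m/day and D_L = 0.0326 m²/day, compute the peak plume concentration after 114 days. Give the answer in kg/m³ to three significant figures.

The peak of an instantaneous 1D plume sits at x = vt; there the Gaussian factor is 1 and C_max = M/(n_e·A·√(4πDt)), where n_e·A is the pore area the mass is dissolved in.
√(4πDt) = √(4π × 0.0326 × 114) = 6.834 m, so C_max = 8.99/(0.28 × 54.0 × 6.834) = 0.0870 kg/m³.

0.0870 kg/m³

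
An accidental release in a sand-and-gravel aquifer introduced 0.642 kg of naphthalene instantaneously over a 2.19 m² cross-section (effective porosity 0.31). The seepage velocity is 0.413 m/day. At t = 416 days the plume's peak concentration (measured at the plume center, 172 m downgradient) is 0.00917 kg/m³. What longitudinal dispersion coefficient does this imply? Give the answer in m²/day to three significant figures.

At the plume center C_max = M/(n_e·A·√(4πDt)), so D = M²/(4πt·(n_e·A·C_max)²).
n_e·A·C_max = 0.31 × 2.19 × 0.00917 = 0.006226 kg/m.
D = 0.642²/(4π × 416 × 0.006226²) = 2.03 m²/day.

2.03 m²/day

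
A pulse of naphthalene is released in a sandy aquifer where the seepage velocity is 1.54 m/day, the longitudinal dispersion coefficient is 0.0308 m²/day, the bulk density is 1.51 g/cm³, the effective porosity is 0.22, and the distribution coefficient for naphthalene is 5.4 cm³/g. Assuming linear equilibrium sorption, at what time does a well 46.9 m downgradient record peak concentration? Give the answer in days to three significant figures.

Retardation factor R = 1 + ρ_b·K_d/n = 1 + 1.51 × 5.4/0.22 = 38.06.
Sorption retards both mechanisms: v_R = v/R = 0.04046 m/day, D_R = D/R = 0.0008092 m²/day.
Peak time from v_R²t² + 2D_R t − x² = 0: t = (√(D_R² + v_R²x²) − D_R)/v_R².
√(D_R² + v_R²x²) = √(0.0008092² + 0.04046² × 46.9²) = 1.898; v_R² = 0.001637.
t = (1.898 − 0.0008092)/0.001637 = 1160 days.

1160 days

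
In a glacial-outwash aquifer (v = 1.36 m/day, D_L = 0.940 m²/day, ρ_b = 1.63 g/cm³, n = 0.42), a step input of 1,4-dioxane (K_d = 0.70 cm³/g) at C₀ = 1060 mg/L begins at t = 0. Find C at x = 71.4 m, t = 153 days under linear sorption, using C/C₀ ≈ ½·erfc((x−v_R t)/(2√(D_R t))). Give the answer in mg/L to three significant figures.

Retardation factor R = 1 + ρ_b·K_d/n = 1 + 1.63 × 0.70/0.42 = 3.717.
Sorption retards both mechanisms: v_R = v/R = 0.3659 m/day, D_R = D/R = 0.2529 m²/day.
v_R·t = 0.3659 × 153 = 55.9827 m; 2√(D_R t) = 12.44 m; argument = (71.4 − 55.9827)/12.44 = 1.239.
C = C₀ × ½·erfc(1.239) = 1060 × 0.03987 = 42.3 mg/L.

42.3 mg/L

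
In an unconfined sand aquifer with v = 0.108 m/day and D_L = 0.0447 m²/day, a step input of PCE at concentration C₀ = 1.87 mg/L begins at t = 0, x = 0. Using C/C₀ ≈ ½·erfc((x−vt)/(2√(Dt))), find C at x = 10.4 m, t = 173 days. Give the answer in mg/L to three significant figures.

For a continuous step input, C/C₀ ≈ ½·erfc((x−vt)/(2√(Dt))).
vt = 0.108 × 173 = 18.684 m and 2√(Dt) = 2√(0.0447 × 173) = 5.562 m.
Argument (x−vt)/(2√(Dt)) = (10.4 − 18.684)/5.562 = -1.489; ½·erfc(-1.489) = 0.9824.
C = 1.87 × 0.9824 = 1.84 mg/L.

1.84 mg/L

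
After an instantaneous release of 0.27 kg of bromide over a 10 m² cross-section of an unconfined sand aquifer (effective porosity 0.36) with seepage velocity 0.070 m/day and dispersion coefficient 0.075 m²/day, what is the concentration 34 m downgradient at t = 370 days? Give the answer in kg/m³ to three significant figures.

0.00222 kg/m³

For an instantaneous plane source, C(x,t) = M/(n_e·A·√(4πDt)) · exp(−(x−vt)²/(4Dt)), with n_e·A the pore (flow) area.
Plume center vt = 0.070 × 370 = 25.9 m, so the well at 34 m is 8.1 m downgradient of the peak.
√(4πDt) = 18.67 m, giving peak height M/(n_e·A·√(4πDt)) = 0.27/(0.36 × 10 × 18.67) = 0.004017 kg/m³.
(x−vt)²/(4Dt) = (8.1)²/(4 × 0.075 × 370) = 0.5911; exp(−0.5911) = 0.5537.
C = 0.004017 × 0.5537 = 0.00222 kg/m³.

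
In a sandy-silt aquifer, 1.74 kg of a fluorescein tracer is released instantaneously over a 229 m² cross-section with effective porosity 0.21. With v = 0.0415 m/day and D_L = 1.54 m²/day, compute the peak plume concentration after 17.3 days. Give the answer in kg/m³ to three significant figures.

0.00198 kg/m³

The peak of an instantaneous 1D plume sits at x = vt; there the Gaussian factor is 1 and C_max = M/(n_e·A·√(4πDt)), where n_e·A is the pore area the mass is dissolved in.
√(4πDt) = √(4π × 1.54 × 17.3) = 18.30 m, so C_max = 1.74/(0.21 × 229 × 18.30) = 0.00198 kg/m³.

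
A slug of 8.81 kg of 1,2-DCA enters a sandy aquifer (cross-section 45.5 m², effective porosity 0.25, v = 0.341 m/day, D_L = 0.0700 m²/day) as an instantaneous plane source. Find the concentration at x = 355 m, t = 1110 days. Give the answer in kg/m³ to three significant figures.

0.00419 kg/m³

For an instantaneous plane source, C(x,t) = M/(n_e·A·√(4πDt)) · exp(−(x−vt)²/(4Dt)), with n_e·A the pore (flow) area.
Plume center vt = 0.341 × 1110 = 378.51 m, so the well at 355 m is 23.51 m upgradient of the peak.
√(4πDt) = 31.25 m, giving peak height M/(n_e·A·√(4πDt)) = 8.81/(0.25 × 45.5 × 31.25) = 0.02478 kg/m³.
(x−vt)²/(4Dt) = (-23.51)²/(4 × 0.0700 × 1110) = 1.778; exp(−1.778) = 0.1690.
C = 0.02478 × 0.1690 = 0.00419 kg/m³.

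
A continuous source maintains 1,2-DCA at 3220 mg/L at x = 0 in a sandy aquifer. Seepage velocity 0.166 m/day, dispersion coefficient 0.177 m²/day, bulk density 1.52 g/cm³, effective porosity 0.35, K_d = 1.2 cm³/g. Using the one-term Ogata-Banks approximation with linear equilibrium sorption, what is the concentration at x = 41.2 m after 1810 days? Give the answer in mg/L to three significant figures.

2450 mg/L

Retardation factor R = 1 + ρ_b·K_d/n = 1 + 1.52 × 1.2/0.35 = 6.211.
Sorption retards both mechanisms: v_R = v/R = 0.02673 m/day, D_R = D/R = 0.02850 m²/day.
v_R·t = 0.02673 × 1810 = 48.3813 m; 2√(D_R t) = 14.36 m; argument = (41.2 − 48.3813)/14.36 = -0.5001.
C = C₀ × ½·erfc(-0.5001) = 3220 × 0.7603 = 2450 mg/L.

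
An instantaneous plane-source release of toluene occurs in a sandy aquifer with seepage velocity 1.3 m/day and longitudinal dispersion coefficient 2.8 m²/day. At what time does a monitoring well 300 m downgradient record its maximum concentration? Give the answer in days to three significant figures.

229 days

For the 1D instantaneous-source solution, setting ∂C/∂t = 0 at fixed x gives v²t² + 2Dt − x² = 0, so t = (√(D² + v²x²) − D)/v².
√(D² + v²x²) = √(2.8² + 1.3² × 300²) = 390.0; v² = 1.69.
t = (390.0 − 2.8)/1.69 = 229 days (vs. the pure-advection estimate x/v = 231 d).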